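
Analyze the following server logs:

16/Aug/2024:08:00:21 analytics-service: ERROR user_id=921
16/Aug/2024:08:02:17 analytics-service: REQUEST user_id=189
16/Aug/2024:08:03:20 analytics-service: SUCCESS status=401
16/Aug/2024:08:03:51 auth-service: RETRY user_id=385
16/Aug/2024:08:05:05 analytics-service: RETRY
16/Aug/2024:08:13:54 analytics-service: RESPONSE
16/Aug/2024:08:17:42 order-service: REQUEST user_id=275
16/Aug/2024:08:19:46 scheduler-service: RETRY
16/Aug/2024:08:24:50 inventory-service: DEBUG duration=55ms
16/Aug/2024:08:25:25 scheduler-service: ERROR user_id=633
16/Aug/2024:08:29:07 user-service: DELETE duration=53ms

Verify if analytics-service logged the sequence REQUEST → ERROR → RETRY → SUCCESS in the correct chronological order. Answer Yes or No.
No

To verify sequence order:

1. Find all events in sequence REQUEST → ERROR → RETRY → SUCCESS for analytics-service
2. Extract their timestamps
3. Check if timestamps are in ascending order
4. Result: No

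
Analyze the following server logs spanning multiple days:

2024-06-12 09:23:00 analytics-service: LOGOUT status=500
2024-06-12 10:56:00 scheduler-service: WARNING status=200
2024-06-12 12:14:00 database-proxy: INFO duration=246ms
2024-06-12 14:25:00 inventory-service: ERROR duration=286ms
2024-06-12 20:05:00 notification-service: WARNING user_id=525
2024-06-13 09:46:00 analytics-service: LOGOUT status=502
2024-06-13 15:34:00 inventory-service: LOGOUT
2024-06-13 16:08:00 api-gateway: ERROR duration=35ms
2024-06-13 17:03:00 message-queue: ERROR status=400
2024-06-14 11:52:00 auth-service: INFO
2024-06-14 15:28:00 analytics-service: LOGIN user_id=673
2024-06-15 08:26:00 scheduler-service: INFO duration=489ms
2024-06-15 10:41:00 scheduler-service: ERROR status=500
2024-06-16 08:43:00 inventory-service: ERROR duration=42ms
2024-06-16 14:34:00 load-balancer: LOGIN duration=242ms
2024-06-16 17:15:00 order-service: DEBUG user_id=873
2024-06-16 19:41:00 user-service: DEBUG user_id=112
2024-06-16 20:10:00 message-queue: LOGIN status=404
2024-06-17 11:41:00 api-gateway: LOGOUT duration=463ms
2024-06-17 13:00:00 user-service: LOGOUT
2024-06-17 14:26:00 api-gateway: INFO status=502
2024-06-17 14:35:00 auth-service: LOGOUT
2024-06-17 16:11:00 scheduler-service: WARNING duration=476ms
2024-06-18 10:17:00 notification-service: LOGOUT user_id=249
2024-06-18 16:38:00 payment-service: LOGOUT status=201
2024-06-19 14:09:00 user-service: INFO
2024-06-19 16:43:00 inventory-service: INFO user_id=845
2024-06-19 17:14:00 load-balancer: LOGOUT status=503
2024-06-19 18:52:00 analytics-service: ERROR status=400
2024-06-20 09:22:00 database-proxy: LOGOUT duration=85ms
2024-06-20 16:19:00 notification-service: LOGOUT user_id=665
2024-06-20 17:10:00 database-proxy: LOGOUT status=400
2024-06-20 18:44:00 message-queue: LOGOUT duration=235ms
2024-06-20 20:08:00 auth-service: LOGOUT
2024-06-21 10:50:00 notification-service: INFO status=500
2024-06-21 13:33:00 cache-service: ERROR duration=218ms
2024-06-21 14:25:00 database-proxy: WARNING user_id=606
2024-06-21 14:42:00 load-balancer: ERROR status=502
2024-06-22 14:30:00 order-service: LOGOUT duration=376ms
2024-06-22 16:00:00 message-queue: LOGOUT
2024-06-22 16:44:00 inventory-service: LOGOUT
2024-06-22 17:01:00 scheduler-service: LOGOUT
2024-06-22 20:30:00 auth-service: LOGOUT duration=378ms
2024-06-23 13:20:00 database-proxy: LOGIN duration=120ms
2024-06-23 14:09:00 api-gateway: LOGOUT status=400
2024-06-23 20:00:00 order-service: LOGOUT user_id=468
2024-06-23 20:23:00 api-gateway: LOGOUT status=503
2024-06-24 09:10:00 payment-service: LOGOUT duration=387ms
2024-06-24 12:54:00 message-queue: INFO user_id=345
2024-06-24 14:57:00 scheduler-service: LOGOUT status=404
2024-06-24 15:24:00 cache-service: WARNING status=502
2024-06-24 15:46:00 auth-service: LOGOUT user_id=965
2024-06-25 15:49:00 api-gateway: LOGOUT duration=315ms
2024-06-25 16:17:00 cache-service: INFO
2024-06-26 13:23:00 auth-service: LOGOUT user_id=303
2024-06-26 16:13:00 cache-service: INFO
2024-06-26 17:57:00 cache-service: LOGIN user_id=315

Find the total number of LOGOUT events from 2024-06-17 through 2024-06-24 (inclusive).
22

To filter by date range:

1. Date range: 2024-06-17 through 2024-06-24, both dates inclusive
2. Filter for LOGOUT events whose date falls in this range
3. Count matching events: 22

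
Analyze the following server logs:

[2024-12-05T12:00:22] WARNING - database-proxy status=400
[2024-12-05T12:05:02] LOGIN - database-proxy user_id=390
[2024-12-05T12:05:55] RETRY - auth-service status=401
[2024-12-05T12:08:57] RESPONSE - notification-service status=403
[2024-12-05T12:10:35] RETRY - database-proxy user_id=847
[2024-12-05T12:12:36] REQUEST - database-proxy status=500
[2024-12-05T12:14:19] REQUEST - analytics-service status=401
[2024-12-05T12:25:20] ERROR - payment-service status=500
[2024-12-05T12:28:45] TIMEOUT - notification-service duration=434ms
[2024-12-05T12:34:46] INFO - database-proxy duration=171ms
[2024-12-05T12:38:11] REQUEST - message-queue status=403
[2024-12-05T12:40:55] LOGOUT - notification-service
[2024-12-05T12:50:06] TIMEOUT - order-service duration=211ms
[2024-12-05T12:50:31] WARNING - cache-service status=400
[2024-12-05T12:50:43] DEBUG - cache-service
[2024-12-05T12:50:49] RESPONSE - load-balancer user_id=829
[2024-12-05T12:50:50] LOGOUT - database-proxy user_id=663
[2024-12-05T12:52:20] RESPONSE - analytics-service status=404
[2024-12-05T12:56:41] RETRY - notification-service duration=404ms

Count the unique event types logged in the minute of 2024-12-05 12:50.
5

To count unique event types:

1. Filter events in the minute starting at 2024-12-05 12:50
2. Extract event types from matching entries
3. Count unique types: 5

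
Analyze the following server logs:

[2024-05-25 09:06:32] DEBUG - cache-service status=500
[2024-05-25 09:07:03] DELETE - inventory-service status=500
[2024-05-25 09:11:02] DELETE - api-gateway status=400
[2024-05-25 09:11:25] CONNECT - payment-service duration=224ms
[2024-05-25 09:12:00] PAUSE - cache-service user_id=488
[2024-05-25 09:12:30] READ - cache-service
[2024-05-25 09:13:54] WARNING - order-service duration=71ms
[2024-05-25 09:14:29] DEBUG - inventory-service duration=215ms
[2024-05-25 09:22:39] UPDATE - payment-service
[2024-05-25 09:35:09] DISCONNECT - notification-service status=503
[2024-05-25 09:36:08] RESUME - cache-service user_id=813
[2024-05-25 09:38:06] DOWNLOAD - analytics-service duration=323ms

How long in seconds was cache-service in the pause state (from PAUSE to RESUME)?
1448

To calculate state duration:

1. Find PAUSE event for cache-service: 2024-05-25 09:12:00
2. Find RESUME event for cache-service: 2024-05-25 09:36:08
3. Calculate duration: 2024-05-25 09:36:08 - 2024-05-25 09:12:00 = 1448 seconds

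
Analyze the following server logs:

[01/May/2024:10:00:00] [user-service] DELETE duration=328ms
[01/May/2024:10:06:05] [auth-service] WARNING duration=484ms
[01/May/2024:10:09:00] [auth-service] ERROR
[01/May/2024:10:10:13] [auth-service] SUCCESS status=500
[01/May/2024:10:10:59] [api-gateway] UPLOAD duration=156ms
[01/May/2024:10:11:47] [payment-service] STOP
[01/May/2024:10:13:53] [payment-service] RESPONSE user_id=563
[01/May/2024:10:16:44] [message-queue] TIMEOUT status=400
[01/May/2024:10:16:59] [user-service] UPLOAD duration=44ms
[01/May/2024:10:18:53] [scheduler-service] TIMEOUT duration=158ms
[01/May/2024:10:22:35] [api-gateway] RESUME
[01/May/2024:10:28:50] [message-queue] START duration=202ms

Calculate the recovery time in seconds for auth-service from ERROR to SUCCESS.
73

To calculate recovery time:

1. Find ERROR event for auth-service: 01/May/2024:10:09:00
2. Find next SUCCESS event for auth-service: 01/May/2024:10:10:13
3. Recovery time: 01/May/2024:10:10:13 - 01/May/2024:10:09:00 = 73 seconds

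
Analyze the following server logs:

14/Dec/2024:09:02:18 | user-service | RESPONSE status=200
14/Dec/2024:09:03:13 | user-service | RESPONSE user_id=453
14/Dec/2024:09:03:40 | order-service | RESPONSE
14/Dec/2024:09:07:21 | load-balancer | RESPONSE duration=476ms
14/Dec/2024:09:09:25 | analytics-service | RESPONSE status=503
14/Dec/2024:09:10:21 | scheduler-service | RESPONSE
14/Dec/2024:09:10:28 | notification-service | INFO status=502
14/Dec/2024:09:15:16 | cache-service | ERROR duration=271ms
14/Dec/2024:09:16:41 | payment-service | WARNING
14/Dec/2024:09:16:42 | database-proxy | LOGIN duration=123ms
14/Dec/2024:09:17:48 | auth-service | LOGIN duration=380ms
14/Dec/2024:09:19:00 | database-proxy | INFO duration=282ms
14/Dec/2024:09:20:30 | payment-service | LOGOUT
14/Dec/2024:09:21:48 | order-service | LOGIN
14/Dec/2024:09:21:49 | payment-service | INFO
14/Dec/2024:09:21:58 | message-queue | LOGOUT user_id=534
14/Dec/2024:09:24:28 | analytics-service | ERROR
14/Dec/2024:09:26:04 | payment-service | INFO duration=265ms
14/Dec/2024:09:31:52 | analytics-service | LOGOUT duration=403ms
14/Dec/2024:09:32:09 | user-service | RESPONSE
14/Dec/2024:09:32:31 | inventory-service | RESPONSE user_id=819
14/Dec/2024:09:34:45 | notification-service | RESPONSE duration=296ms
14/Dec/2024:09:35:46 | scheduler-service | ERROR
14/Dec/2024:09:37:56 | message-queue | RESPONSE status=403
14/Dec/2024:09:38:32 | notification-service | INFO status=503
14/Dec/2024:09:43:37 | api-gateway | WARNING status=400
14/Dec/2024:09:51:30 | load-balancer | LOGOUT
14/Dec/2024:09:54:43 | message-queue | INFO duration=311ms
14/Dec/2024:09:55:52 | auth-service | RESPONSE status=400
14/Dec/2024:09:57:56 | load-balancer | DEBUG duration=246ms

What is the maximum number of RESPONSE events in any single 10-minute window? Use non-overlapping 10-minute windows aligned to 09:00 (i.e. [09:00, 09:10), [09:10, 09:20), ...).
5

To find the burst window:

1. Divide the log period into non-overlapping 10-minute windows starting at 09:00
2. Count RESPONSE events in each window
3. Find the window with maximum count
4. Maximum events in a window: 5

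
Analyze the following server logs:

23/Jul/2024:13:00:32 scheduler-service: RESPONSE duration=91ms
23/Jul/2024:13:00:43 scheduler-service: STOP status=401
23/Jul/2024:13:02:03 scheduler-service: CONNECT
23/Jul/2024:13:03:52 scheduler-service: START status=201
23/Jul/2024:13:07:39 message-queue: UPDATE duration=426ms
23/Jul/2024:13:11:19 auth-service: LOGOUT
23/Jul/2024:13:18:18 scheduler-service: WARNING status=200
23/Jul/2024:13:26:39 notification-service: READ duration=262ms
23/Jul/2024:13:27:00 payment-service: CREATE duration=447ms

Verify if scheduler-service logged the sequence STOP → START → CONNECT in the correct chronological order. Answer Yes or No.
No

To verify sequence order:

1. Find all events in sequence STOP → START → CONNECT for scheduler-service
2. Extract their timestamps
3. Check if timestamps are in ascending order
4. Result: No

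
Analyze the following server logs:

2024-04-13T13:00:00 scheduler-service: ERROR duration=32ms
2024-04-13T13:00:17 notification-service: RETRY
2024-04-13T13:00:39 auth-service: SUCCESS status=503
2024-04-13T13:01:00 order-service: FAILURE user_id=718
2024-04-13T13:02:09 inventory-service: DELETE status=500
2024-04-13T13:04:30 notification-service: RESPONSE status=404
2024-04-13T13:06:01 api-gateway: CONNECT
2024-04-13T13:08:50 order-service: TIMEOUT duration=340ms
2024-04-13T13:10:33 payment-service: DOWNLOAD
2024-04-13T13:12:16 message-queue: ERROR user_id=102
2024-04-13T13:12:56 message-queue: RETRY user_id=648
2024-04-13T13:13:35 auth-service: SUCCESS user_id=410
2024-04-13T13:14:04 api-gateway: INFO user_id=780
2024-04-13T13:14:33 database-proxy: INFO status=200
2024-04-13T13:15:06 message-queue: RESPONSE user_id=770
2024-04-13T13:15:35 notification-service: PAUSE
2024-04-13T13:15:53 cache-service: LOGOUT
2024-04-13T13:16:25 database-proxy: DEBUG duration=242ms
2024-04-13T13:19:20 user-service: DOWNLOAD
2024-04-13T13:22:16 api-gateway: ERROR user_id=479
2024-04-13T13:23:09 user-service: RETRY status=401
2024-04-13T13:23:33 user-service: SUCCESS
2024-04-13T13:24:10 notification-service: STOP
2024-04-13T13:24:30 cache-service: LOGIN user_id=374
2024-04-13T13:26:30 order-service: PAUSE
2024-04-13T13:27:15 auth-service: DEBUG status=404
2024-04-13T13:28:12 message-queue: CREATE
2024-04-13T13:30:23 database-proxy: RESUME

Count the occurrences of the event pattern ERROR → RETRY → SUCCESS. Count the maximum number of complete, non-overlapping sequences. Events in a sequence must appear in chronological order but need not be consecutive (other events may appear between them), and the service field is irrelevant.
3

To count sequences:

1. Look for pattern: ERROR → RETRY → SUCCESS
2. Greedily scan the log in chronological order, matching each sequence element in turn (ignoring service)
3. Each time the full pattern completes, increment the count and restart matching from the next event
4. Complete non-overlapping sequences found: 3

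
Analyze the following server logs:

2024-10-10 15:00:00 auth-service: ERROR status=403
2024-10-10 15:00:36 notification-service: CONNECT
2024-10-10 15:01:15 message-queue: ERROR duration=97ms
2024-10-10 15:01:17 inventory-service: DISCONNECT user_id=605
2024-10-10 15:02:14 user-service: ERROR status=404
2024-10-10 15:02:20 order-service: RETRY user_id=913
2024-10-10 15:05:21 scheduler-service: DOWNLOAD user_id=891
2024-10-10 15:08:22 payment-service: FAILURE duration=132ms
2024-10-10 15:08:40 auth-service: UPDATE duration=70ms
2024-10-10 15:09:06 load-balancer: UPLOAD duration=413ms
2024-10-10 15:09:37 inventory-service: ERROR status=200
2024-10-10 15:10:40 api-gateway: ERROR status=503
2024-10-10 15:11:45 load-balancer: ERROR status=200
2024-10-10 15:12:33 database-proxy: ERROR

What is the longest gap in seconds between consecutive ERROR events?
443

To find the longest gap:

1. Extract all ERROR events in chronological order
2. Calculate time differences between consecutive events
3. Find the maximum difference
4. Longest gap: 443 seconds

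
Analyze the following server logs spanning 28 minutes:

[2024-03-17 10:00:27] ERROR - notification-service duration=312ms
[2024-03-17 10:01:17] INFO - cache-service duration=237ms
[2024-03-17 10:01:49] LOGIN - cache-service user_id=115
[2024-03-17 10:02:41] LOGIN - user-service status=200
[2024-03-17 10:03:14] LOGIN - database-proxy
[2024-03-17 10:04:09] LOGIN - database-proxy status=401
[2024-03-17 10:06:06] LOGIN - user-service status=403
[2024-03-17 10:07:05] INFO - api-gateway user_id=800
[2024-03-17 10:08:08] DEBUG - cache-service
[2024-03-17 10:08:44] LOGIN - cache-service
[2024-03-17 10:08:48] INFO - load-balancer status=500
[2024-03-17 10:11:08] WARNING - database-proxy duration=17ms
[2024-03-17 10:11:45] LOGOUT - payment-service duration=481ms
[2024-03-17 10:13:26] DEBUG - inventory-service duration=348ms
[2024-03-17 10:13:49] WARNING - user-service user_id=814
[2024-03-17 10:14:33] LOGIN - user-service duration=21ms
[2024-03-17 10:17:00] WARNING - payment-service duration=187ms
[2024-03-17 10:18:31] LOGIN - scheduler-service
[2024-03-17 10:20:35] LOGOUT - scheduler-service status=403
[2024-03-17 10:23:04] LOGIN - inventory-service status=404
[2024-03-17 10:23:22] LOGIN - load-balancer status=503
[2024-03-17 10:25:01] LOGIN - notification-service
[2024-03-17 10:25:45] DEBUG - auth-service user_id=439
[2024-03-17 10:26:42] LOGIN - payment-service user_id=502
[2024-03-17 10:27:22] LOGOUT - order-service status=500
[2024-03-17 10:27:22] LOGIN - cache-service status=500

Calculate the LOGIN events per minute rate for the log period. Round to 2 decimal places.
0.46

To calculate the rate:

1. Count total LOGIN events: 13
2. Total time period: 28 minutes
3. Rate = 13 / 28 = 0.46 events per minute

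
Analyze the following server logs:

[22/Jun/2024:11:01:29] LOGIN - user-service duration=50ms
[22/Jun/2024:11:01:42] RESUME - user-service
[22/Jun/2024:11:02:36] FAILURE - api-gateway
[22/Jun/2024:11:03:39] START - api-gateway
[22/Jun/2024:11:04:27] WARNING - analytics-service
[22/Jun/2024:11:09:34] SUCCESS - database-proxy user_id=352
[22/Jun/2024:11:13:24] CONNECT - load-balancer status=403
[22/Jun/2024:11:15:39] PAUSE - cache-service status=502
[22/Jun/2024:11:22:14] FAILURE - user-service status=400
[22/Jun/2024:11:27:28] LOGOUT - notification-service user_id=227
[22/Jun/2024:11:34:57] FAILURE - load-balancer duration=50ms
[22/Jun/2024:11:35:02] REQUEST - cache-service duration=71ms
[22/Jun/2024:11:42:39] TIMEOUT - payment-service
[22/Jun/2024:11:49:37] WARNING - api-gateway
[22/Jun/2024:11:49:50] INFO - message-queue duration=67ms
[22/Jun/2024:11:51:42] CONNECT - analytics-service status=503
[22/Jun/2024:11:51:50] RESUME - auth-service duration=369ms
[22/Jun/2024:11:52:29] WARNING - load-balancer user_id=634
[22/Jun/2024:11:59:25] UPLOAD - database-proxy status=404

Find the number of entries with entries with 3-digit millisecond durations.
1

To find matching entries:

1. Pattern to match: entries with 3-digit millisecond durations
2. Scan each log entry for the pattern
3. Count matches: 1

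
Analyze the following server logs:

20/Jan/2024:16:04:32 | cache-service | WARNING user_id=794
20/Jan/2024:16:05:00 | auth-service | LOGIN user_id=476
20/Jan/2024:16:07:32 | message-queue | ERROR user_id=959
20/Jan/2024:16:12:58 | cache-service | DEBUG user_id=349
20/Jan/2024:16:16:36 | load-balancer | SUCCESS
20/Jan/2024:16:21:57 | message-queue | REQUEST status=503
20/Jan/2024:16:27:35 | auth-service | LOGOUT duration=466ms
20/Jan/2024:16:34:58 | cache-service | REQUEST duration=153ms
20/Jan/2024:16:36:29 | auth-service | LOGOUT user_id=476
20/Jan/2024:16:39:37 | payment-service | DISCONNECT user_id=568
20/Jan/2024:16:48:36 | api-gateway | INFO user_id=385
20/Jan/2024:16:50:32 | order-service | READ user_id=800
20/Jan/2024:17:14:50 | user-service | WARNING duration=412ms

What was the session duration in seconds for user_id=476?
1889

To calculate session duration:

1. Find LOGIN event for user_id=476: 20/Jan/2024:16:05:00
2. Find LOGOUT event for user_id=476: 20/Jan/2024:16:36:29
3. Session duration: 20/Jan/2024:16:36:29 - 20/Jan/2024:16:05:00 = 1889 seconds (31 minutes)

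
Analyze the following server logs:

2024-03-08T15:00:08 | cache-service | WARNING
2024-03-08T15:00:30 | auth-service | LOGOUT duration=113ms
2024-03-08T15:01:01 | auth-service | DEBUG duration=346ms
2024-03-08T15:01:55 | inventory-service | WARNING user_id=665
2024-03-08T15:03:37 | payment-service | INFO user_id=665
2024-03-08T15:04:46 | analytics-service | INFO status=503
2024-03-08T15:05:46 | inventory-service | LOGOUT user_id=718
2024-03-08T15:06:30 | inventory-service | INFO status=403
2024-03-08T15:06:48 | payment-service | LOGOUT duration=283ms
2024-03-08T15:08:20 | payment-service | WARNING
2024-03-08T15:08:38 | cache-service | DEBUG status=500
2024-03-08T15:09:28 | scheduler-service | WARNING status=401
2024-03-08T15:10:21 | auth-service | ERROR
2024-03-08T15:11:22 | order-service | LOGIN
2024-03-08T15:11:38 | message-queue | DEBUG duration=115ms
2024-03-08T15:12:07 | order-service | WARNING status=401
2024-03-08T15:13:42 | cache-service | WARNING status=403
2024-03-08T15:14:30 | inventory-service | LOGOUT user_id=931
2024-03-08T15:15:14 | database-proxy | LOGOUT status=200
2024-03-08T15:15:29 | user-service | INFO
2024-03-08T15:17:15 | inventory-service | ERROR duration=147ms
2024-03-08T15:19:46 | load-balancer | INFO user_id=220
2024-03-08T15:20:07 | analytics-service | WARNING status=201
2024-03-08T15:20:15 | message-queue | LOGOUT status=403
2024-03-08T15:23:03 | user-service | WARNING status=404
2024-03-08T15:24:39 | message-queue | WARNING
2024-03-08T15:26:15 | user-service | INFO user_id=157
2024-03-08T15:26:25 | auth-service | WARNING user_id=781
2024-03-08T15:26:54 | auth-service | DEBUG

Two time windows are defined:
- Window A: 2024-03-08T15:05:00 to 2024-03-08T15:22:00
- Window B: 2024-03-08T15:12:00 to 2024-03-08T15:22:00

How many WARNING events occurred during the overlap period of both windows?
3

To find overlap events:

1. Window A: 2024-03-08T15:05:00 to 2024-03-08T15:22:00
2. Window B: 2024-03-08T15:12:00 to 2024-03-08T15:22:00
3. Overlap period: 2024-03-08T15:12:00 to 2024-03-08T15:22:00
4. Count WARNING events in overlap: 3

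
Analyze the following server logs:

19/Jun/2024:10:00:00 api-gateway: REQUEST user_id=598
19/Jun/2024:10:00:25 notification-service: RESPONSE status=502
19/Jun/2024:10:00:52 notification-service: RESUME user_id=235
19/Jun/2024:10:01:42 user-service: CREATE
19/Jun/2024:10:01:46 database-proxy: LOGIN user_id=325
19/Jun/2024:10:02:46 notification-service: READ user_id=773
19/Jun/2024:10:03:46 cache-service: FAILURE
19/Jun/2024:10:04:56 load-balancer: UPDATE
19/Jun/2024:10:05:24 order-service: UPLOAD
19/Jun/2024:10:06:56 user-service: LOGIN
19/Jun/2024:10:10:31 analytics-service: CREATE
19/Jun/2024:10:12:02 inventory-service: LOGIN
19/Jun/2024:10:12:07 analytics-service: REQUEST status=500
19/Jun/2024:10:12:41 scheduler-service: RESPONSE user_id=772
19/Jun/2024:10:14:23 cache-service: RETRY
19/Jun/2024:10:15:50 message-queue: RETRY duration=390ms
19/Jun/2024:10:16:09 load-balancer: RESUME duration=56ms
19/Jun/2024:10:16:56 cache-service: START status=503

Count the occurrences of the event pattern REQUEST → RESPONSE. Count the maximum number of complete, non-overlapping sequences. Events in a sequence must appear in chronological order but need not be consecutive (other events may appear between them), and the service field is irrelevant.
2

To count sequences:

1. Look for pattern: REQUEST → RESPONSE
2. Greedily scan the log in chronological order, matching each sequence element in turn (ignoring service)
3. Each time the full pattern completes, increment the count and restart matching from the next event
4. Complete non-overlapping sequences found: 2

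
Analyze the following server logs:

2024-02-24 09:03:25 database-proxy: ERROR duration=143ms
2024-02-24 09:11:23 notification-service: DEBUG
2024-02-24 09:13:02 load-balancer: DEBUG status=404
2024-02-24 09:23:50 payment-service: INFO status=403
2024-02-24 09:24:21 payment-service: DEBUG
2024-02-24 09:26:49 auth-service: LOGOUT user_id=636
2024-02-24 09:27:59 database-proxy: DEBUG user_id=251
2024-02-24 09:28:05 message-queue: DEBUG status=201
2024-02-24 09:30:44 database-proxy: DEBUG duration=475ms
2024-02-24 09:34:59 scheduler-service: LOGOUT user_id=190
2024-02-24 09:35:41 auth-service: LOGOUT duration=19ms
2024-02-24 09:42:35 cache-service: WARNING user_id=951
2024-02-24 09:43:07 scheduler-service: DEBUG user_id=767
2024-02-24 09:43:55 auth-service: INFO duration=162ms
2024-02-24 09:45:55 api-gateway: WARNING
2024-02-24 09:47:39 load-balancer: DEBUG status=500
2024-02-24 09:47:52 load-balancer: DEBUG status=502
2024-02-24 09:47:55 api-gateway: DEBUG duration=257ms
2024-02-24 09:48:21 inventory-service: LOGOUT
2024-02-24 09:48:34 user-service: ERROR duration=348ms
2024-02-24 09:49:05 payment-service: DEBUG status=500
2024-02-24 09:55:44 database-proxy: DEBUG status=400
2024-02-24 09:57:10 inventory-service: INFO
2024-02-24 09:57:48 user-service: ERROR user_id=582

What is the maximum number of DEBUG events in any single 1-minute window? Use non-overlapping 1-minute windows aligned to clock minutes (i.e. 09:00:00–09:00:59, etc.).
3

To find the burst window:

1. Divide the log period into non-overlapping 1-minute windows starting at 09:00
2. Count DEBUG events in each window
3. Find the window with maximum count
4. Maximum events in a window: 3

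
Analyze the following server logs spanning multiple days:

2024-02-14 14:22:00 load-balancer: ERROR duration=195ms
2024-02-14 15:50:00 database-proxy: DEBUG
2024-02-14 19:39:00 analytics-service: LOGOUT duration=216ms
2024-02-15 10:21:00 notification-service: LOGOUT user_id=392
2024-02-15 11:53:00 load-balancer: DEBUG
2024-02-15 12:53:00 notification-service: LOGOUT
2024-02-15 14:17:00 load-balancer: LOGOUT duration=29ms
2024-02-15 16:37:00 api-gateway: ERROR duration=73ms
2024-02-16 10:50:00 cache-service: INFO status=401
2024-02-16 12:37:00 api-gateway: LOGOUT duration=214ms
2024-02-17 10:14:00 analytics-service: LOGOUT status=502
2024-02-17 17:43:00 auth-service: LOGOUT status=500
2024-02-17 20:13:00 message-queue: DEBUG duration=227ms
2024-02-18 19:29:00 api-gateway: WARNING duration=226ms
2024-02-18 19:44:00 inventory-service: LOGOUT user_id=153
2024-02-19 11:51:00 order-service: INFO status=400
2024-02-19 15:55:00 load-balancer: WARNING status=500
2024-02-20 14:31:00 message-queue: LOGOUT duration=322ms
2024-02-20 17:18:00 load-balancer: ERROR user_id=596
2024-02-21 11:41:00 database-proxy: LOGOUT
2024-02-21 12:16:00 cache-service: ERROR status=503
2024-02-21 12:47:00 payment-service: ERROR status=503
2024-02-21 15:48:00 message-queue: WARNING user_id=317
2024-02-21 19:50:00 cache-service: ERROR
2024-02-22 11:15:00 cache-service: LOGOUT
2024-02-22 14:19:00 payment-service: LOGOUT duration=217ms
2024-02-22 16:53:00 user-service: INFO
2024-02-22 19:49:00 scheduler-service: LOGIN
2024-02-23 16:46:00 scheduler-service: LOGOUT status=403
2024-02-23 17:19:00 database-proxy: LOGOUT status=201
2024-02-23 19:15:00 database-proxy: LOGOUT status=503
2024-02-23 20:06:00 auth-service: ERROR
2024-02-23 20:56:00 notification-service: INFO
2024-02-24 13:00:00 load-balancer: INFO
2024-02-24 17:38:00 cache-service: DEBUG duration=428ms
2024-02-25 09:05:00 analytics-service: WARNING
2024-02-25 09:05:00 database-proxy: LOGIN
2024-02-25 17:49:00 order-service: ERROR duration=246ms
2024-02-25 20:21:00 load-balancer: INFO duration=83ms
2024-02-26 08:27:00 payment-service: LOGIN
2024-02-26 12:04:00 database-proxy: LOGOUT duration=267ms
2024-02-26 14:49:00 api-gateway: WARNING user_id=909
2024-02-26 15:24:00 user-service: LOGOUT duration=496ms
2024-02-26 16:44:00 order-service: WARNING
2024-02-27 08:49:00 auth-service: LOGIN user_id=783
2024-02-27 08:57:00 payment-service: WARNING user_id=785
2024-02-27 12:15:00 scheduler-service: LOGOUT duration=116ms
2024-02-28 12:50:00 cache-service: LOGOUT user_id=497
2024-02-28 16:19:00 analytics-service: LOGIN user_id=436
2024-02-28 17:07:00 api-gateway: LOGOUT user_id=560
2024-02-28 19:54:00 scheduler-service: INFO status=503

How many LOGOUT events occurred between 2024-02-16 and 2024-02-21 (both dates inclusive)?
6

To filter by date range:

1. Date range: 2024-02-16 through 2024-02-21, both dates inclusive
2. Filter for LOGOUT events whose date falls in this range
3. Count matching events: 6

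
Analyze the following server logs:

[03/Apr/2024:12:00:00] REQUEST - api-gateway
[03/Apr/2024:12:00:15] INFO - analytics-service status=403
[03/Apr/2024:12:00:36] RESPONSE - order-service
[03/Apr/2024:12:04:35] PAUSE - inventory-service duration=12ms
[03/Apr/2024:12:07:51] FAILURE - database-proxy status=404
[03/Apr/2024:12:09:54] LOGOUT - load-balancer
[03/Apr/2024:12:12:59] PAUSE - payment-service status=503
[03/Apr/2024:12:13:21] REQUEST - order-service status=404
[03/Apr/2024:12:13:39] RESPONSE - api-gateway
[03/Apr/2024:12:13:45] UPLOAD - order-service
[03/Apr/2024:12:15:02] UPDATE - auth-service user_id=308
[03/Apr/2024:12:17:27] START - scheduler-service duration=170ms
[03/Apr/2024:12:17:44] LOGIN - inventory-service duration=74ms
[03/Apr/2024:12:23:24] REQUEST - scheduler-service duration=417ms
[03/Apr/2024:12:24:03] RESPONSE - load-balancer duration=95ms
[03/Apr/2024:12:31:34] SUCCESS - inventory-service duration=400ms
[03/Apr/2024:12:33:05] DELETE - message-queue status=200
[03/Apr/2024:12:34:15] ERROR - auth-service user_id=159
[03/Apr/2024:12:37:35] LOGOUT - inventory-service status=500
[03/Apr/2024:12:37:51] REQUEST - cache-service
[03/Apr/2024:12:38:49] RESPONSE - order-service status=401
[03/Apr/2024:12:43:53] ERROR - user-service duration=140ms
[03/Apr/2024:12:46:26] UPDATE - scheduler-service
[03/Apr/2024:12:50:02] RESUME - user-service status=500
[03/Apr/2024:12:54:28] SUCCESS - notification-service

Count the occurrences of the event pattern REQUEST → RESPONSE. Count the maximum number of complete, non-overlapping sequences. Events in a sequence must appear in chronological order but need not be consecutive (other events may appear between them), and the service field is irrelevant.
4

To count sequences:

1. Look for pattern: REQUEST → RESPONSE
2. Greedily scan the log in chronological order, matching each sequence element in turn (ignoring service)
3. Each time the full pattern completes, increment the count and restart matching from the next event
4. Complete non-overlapping sequences found: 4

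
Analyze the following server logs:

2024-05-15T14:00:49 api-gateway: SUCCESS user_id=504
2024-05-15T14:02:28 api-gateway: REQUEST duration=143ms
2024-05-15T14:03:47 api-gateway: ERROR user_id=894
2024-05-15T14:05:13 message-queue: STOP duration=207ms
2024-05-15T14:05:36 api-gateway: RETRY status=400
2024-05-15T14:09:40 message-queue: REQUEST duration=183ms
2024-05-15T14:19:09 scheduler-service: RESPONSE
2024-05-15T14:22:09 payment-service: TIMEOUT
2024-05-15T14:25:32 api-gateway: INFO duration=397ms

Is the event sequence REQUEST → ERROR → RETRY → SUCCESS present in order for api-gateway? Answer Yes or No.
No

To verify sequence order:

1. Find all events in sequence REQUEST → ERROR → RETRY → SUCCESS for api-gateway
2. Extract their timestamps
3. Check if timestamps are in ascending order
4. Result: No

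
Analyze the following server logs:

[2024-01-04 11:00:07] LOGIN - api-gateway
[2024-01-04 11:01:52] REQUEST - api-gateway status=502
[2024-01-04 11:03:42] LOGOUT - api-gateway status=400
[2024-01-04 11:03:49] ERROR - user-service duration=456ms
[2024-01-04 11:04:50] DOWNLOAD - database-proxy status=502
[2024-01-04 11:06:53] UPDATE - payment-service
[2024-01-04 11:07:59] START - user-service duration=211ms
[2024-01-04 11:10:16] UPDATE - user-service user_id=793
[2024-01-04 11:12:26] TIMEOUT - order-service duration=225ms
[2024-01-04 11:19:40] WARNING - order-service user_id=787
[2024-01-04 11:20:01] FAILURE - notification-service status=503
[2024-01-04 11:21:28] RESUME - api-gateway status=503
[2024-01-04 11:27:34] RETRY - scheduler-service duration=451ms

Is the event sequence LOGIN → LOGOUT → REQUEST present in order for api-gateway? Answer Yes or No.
No

To verify sequence order:

1. Find all events in sequence LOGIN → LOGOUT → REQUEST for api-gateway
2. Extract their timestamps
3. Check if timestamps are in ascending order
4. Result: No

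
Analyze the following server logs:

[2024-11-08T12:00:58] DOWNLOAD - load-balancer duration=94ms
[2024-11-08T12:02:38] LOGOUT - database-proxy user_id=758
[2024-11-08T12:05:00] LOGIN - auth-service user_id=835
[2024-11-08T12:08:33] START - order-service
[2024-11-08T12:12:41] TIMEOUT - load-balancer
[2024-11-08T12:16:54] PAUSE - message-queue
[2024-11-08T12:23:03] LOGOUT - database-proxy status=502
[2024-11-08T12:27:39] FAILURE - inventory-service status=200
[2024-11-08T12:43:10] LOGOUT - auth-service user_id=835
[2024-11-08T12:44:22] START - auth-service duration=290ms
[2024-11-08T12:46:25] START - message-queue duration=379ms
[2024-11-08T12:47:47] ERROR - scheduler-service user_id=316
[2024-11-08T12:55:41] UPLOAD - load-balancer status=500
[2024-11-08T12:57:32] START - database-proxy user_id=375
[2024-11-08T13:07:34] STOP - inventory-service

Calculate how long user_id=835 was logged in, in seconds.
2290

To calculate session duration:

1. Find LOGIN event for user_id=835: 2024-11-08T12:05:00
2. Find LOGOUT event for user_id=835: 2024-11-08T12:43:10
3. Session duration: 2024-11-08T12:43:10 - 2024-11-08T12:05:00 = 2290 seconds (38 minutes)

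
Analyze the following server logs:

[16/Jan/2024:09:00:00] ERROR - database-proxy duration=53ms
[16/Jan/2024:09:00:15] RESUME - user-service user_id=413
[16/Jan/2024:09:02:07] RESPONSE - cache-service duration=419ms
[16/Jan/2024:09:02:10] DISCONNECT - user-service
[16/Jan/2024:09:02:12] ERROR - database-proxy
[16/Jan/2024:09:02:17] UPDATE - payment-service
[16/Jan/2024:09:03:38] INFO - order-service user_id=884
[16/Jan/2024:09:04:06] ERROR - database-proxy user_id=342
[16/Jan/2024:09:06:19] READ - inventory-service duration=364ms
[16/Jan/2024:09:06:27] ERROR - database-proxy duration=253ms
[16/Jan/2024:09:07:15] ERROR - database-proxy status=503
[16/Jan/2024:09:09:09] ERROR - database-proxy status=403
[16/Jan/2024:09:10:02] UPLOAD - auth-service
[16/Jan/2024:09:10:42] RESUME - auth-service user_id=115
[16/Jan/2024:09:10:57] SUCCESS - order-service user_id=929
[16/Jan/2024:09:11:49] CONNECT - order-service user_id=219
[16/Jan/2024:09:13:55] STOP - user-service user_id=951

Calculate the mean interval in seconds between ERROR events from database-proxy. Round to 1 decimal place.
109.8

To calculate average interval:

1. Find all ERROR events for database-proxy in order
2. Calculate time gaps between consecutive events
3. Compute mean of gaps: 549 / 5 = 109.8 seconds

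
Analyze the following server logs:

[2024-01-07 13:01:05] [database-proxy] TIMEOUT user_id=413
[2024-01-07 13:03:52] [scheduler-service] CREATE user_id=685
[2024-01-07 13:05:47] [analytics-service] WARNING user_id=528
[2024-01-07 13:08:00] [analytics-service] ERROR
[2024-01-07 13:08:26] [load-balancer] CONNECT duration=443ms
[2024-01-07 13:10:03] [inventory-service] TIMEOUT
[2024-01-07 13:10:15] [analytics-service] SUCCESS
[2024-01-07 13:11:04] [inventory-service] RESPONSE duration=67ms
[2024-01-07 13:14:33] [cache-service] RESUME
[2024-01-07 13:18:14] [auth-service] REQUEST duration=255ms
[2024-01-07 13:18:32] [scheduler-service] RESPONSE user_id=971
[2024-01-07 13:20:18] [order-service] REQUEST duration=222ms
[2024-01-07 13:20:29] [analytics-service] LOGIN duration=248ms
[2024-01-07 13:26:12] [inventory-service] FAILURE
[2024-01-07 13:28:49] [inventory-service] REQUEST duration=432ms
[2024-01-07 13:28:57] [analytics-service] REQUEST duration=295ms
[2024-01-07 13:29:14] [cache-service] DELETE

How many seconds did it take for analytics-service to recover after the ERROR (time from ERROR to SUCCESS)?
135

To calculate recovery time:

1. Find ERROR event for analytics-service: 2024-01-07 13:08:00
2. Find next SUCCESS event for analytics-service: 2024-01-07 13:10:15
3. Recovery time: 2024-01-07 13:10:15 - 2024-01-07 13:08:00 = 135 seconds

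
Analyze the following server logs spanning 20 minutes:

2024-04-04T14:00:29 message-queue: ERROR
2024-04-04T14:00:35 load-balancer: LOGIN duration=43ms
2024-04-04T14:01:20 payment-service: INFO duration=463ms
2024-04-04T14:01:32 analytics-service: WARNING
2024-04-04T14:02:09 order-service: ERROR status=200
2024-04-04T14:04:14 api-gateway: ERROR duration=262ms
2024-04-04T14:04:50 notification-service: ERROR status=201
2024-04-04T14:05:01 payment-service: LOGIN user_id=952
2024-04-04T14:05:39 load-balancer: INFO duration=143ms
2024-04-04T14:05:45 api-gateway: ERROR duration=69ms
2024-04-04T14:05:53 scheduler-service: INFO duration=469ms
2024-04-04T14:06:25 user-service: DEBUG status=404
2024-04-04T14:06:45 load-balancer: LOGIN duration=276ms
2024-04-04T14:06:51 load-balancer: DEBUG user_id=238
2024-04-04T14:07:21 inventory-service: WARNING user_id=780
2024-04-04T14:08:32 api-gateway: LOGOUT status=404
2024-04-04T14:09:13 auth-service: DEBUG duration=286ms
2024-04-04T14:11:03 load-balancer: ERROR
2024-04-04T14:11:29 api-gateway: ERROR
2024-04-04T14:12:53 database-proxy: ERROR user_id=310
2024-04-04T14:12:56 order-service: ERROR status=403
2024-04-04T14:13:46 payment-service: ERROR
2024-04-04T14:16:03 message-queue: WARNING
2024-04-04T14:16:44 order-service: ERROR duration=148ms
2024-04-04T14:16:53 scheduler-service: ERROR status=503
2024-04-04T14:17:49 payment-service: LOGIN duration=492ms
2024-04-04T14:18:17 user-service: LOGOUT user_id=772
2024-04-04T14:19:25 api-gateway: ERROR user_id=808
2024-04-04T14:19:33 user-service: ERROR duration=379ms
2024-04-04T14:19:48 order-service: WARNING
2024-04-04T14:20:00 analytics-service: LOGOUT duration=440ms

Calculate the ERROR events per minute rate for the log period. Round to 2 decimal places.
0.7

To calculate the rate:

1. Count total ERROR events: 14
2. Total time period: 20 minutes
3. Rate = 14 / 20 = 0.7 events per minute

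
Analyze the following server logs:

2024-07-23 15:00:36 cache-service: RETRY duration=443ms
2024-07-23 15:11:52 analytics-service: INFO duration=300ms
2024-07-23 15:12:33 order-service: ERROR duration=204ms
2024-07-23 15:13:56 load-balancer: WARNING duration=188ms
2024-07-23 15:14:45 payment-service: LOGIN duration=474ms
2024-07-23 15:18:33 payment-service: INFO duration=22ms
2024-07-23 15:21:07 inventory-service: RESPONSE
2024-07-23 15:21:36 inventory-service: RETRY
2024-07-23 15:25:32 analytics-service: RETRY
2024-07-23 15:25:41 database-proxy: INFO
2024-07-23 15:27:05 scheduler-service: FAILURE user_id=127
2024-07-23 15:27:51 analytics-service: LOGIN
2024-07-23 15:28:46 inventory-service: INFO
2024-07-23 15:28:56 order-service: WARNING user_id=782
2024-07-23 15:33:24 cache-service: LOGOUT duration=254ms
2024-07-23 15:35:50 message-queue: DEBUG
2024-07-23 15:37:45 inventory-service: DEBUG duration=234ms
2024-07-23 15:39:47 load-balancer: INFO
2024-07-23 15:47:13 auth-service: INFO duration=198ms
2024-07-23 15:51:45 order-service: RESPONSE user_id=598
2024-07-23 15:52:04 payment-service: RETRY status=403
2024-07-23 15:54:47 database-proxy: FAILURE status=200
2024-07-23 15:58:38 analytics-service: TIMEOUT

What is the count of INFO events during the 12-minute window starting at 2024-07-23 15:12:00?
1

To count events in the time window:

1. Window boundaries: 2024-07-23 15:12:00 to 2024-07-23 15:24:00
2. Filter for INFO events within this window
3. Count matching events: 1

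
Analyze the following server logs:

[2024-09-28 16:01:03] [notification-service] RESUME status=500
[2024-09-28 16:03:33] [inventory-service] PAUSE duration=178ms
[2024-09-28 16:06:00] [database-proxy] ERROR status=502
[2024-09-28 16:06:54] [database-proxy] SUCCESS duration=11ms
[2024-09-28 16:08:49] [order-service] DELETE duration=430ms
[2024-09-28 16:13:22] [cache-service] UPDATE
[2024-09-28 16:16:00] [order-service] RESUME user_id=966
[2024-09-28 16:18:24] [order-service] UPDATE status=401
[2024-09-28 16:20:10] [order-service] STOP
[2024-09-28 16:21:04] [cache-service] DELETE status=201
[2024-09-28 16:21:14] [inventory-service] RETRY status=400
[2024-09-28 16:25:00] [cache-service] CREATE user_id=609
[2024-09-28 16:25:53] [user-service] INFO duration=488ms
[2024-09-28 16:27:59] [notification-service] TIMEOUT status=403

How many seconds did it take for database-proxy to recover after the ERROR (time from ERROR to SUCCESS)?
54

To calculate recovery time:

1. Find ERROR event for database-proxy: 2024-09-28 16:06:00
2. Find next SUCCESS event for database-proxy: 2024-09-28 16:06:54
3. Recovery time: 2024-09-28 16:06:54 - 2024-09-28 16:06:00 = 54 seconds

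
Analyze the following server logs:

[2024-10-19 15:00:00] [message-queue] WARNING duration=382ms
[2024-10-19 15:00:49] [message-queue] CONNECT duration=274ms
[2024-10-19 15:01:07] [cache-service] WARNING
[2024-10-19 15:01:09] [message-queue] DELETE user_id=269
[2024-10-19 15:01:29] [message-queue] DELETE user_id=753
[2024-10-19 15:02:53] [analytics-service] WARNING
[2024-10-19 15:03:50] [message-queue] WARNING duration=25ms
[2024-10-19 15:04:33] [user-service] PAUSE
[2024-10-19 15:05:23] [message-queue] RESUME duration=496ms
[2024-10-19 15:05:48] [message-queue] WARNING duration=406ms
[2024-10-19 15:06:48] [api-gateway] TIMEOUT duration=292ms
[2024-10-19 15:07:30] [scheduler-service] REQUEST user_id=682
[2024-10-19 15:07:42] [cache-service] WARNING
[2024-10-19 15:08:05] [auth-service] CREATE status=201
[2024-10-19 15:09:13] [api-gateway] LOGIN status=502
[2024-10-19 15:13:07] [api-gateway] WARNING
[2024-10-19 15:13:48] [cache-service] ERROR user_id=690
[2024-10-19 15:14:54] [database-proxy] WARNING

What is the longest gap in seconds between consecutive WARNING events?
325

To find the longest gap:

1. Extract all WARNING events in chronological order
2. Calculate time differences between consecutive events
3. Find the maximum difference
4. Longest gap: 325 seconds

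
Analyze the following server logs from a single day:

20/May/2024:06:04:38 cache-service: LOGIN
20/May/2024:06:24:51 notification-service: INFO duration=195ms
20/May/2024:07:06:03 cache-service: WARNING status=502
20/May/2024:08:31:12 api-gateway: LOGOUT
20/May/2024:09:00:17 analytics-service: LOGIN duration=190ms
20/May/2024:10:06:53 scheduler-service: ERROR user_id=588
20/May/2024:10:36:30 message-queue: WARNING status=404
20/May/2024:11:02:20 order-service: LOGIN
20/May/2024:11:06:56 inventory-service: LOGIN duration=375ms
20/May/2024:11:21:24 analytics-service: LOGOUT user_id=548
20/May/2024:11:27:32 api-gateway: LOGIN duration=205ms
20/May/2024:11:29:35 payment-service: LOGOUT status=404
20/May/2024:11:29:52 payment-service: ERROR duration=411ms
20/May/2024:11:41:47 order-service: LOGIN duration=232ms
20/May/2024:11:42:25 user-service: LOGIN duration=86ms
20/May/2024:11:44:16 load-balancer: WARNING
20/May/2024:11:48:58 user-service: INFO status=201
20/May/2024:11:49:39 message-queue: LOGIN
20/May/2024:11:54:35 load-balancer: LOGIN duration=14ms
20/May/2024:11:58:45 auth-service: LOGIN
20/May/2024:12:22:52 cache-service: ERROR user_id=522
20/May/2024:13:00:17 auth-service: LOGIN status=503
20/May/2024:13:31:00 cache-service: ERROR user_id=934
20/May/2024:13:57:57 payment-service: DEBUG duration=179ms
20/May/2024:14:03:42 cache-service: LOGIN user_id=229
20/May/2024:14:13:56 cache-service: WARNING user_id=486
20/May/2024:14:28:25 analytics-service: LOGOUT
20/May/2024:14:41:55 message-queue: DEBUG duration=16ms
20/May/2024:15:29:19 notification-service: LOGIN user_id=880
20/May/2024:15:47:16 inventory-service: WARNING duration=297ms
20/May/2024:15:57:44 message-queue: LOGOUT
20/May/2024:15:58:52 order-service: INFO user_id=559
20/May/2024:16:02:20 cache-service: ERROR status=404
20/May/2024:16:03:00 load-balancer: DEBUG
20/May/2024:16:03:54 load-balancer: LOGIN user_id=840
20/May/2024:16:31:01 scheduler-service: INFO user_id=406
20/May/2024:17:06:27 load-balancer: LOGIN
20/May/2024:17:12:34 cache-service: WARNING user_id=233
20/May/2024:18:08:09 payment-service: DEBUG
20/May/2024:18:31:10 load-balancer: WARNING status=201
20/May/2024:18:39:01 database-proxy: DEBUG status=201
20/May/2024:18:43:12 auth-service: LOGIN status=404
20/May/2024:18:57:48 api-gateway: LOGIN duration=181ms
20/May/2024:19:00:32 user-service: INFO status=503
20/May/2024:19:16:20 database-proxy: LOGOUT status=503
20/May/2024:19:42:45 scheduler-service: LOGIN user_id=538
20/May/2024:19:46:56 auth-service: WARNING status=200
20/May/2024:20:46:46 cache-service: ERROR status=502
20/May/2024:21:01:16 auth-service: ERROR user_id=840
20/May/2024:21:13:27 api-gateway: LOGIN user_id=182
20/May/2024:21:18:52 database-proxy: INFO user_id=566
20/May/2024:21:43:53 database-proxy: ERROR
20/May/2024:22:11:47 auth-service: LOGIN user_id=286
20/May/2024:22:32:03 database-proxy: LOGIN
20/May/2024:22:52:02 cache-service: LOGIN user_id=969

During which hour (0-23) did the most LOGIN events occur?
11

To find the peak hour:

1. Group all LOGIN events by hour
2. Count events in each hour
3. Find hour with maximum count
4. Peak hour: 11 (with 8 events)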